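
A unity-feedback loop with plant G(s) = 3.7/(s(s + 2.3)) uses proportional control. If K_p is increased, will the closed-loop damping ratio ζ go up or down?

ζ = 2.3/(2√(3.7K_p)); increasing K_p raises the denominator, so ζ falls.

decrease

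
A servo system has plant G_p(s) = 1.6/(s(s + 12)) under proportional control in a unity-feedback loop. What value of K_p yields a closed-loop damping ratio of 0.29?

K_p = 268

Closed-loop characteristic equation: s² + 12s + K_p·1.6 = 0.
So ω_n = √(1.6K_p) and 2ζω_n = 12, giving ζ = 12/(2√(1.6K_p)).
Setting ζ = 0.29: √(1.6K_p) = 12/(2·0.29) = 20.69, so K_p = 428.1/1.6 = 268.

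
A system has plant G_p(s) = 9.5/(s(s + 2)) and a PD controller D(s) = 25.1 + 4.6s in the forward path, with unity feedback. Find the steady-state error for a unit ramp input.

The loop has one pole at the origin (type 1). Velocity error constant K_v = lim_{s→0} s·D(s)G_p(s) = 25.1·9.5/2 = 119.2.
Steady-state error to a unit ramp: e_ss = 1/K_v = 0.00839.

0.00839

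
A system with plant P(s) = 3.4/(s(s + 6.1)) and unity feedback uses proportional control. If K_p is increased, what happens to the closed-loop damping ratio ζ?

ζ = 6.1/(2√(3.4K_p)); increasing K_p raises the denominator, so ζ falls.

decrease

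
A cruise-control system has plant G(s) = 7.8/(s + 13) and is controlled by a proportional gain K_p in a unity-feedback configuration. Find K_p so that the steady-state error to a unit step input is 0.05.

The loop is type 0, so e_ss(step) = 1/(1 + K_pos) with K_pos = K_p·G(0).
G(0) = 0.6. Require 1/(1 + K_p·0.6) = 0.05, so 1 + 0.6·K_p = 20.
K_p = (20 − 1)/0.6 = 31.7.

K_p = 31.7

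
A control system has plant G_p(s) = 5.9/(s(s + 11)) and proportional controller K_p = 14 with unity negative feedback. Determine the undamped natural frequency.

ω_n = 9.09 rad/s

With unity feedback the closed-loop characteristic equation is s² + 11s + 14·5.9 = s² + 11s + 82.6 = 0.
Matching s² + 2ζω_n s + ω_n²: ω_n = √82.6 = 9.088 rad/s and 2ζω_n = 11, so ζ = 11/(2·9.088) = 0.605.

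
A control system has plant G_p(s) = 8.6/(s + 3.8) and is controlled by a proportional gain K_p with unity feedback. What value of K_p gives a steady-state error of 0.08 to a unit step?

K_p = 5.08

The loop is type 0, so e_ss(step) = 1/(1 + K_pos) with K_pos = K_p·G_p(0).
G_p(0) = 2.263. Require 1/(1 + K_p·2.263) = 0.08, so 1 + 2.263·K_p = 12.5.
K_p = (12.5 − 1)/2.263 = 5.08.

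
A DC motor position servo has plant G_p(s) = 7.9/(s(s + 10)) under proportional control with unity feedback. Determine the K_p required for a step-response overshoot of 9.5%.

K_p = 8.8

From %OS = 100·exp(−πζ/√(1−ζ²)) = 9.5%, ζ = −ln(0.095)/√(π²+ln²(0.095)) = 0.5996.
Characteristic equation s² + 10s + 7.9K_p = 0 gives ζ = 10/(2√(7.9K_p)).
Setting ζ = 0.5996: √(7.9K_p) = 10/(2·0.5996) = 8.339, so K_p = 69.53/7.9 = 8.8.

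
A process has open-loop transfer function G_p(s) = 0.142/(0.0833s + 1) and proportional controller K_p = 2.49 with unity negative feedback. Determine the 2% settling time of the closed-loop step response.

Closed loop: T(s) = K_p·G_p/(1+K_p·G_p) = 0.3536/(0.0833s + 1 + 0.3536), with pole at s = −(1 + 0.3536)/0.0833 = −16.25.
τ = 1/16.25 = 0.06154 s, so 2% settling time ≈ 4τ = 0.246 s.

T_s ≈ 0.246 s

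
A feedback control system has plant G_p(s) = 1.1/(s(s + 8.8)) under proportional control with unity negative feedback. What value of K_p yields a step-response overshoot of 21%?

From %OS = 100·exp(−πζ/√(1−ζ²)) = 21%, ζ = −ln(0.21)/√(π²+ln²(0.21)) = 0.4449.
Characteristic equation s² + 8.8s + 1.1K_p = 0 gives ζ = 8.8/(2√(1.1K_p)).
Setting ζ = 0.4449: √(1.1K_p) = 8.8/(2·0.4449) = 9.89, so K_p = 97.81/1.1 = 88.9.

K_p = 88.9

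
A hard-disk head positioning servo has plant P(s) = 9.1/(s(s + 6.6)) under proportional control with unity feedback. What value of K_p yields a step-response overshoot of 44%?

From %OS = 100·exp(−πζ/√(1−ζ²)) = 44%, ζ = −ln(0.44)/√(π²+ln²(0.44)) = 0.2528.
Characteristic equation s² + 6.6s + 9.1K_p = 0 gives ζ = 6.6/(2√(9.1K_p)).
Setting ζ = 0.2528: √(9.1K_p) = 6.6/(2·0.2528) = 13.05, so K_p = 170.4/9.1 = 18.7.

K_p = 18.7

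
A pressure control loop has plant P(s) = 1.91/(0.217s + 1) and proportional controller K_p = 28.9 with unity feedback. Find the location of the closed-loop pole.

Closed loop: T(s) = K_p·P/(1+K_p·P) = 55.2/(0.217s + 1 + 55.2), with pole at s = −(1 + 55.2)/0.217 = −259.

s = -259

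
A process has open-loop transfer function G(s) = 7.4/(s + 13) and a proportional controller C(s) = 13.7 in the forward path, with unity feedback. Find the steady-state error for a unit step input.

The loop is type 0. Static position error constant K_pos = C(0)·G(0) = 13.7·0.5692 = 7.798.
Steady-state error to a unit step: e_ss = 1/(1+K_pos) = 1/8.798 = 0.114.

0.114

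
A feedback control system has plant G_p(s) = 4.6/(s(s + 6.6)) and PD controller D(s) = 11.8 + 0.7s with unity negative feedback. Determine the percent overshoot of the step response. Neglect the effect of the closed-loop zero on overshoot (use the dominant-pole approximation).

Forward path: (11.8 + 0.7s)·4.6/(s(s+6.6)). The closed-loop characteristic equation is s² + (6.6 + 4.6·0.7)s + 4.6·11.8 = 0.
That is s² + 9.82s + 54.28 = 0, so ω_n = 7.367 rad/s and ζ = 9.82/(2·7.367) = 0.6664.
%OS = 100·exp(−πζ/√(1−ζ²)) = 6.03%.

6.03%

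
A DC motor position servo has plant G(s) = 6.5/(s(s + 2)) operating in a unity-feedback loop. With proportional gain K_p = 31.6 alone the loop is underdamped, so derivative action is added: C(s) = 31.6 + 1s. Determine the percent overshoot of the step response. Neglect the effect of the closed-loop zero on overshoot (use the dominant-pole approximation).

37.7%

Forward path: (31.6 + 1s)·6.5/(s(s+2)). The closed-loop characteristic equation is s² + (2 + 6.5·1)s + 6.5·31.6 = 0.
That is s² + 8.5s + 205.4 = 0, so ω_n = 14.33 rad/s and ζ = 8.5/(2·14.33) = 0.2965.
%OS = 100·exp(−πζ/√(1−ζ²)) = 37.7%.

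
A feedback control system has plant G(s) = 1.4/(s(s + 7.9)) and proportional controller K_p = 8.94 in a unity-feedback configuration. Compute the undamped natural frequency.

The closed-loop denominator is s(s+7.9) + 8.94·1.4 = s² + 7.9s + 12.52.
So ω_n² = 12.52 ⇒ ω_n = 3.538 rad/s, and ζ = 7.9/(2ω_n) = 1.12.

ω_n = 3.54 rad/s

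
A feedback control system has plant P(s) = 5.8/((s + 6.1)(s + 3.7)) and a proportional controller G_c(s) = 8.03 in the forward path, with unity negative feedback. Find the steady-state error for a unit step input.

0.326

The loop is type 0. Static position error constant K_pos = G_c(0)·P(0) = 8.03·0.257 = 2.064.
Steady-state error to a unit step: e_ss = 1/(1+K_pos) = 1/3.064 = 0.326.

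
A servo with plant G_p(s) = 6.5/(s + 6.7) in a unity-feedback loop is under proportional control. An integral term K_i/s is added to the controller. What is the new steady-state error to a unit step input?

0

Adding integral action puts a pole at s = 0 in the forward path, raising the system type to 1; a type-1 loop has zero steady-state error to a step.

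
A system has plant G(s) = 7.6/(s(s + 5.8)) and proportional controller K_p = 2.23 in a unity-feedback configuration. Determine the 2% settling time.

The closed-loop denominator s² + 5.8s + 16.95 gives ω_n = √16.95 = 4.117 and ζ = 5.8/(2ω_n) = 0.7044.
2% settling time T_s ≈ 4/(ζω_n) = 4/2.9 = 1.38 s.

T_s ≈ 1.38 s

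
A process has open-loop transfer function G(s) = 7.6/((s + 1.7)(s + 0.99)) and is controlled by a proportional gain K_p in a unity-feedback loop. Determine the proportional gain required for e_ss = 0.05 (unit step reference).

For a type-0 loop with proportional control, e_ss = 1/(1 + K_p·G(0)).
G(0) = 4.516. Require 1/(1 + K_p·4.516) = 0.05, so 1 + 4.516·K_p = 20.
K_p = (20 − 1)/4.516 = 4.21.

K_p = 4.21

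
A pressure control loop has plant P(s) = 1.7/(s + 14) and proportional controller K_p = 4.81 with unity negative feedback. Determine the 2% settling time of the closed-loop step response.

Closed-loop transfer function: T(s) = K_p·P(s)/(1 + K_p·P(s)) = 8.177/(s + 14 + 8.177) = 8.177/(s + 22.18).
Time constant τ = 1/22.18 = 0.04509 s, so the 2% settling time is about 4τ = 0.18 s.

T_s ≈ 0.18 s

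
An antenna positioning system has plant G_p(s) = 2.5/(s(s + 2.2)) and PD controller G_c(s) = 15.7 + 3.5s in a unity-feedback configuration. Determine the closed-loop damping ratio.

ζ = 0.874

Forward path: (15.7 + 3.5s)·2.5/(s(s+2.2)). The closed-loop characteristic equation is s² + (2.2 + 2.5·3.5)s + 2.5·15.7 = 0.
That is s² + 10.95s + 39.25 = 0, so ω_n = 6.265 rad/s and ζ = 10.95/(2·6.265) = 0.8739.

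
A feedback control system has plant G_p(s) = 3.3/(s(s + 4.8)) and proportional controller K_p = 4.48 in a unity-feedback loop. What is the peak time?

The closed-loop denominator s² + 4.8s + 14.78 gives ω_n = √14.78 = 3.845 and ζ = 4.8/(2ω_n) = 0.6242.
Damped frequency ω_d = ω_n√(1−ζ²) = 3.004 rad/s, so peak time T_p = π/ω_d = 1.05 s.

T_p = 1.05 s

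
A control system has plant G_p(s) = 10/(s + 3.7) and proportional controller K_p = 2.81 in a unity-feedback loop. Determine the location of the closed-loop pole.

Closed-loop transfer function: T(s) = K_p·G_p(s)/(1 + K_p·G_p(s)) = 28.1/(s + 3.7 + 28.1) = 28.1/(s + 31.8).
The closed-loop pole is at s = −31.8.

s = -31.8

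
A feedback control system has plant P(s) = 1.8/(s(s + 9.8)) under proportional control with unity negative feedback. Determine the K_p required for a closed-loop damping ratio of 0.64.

Closed-loop characteristic equation: s² + 9.8s + K_p·1.8 = 0.
So ω_n = √(1.8K_p) and 2ζω_n = 9.8, giving ζ = 9.8/(2√(1.8K_p)).
Setting ζ = 0.64: √(1.8K_p) = 9.8/(2·0.64) = 7.656, so K_p = 58.62/1.8 = 32.6.

K_p = 32.6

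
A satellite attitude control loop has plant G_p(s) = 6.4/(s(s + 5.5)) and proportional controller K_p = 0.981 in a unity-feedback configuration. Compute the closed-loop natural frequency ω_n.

The closed-loop denominator is s(s+5.5) + 0.981·6.4 = s² + 5.5s + 6.278.
So ω_n² = 6.278 ⇒ ω_n = 2.506 rad/s, and ζ = 5.5/(2ω_n) = 1.1.

ω_n = 2.51 rad/s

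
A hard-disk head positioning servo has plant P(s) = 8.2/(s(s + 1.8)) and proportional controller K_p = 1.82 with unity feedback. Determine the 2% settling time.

Closed-loop characteristic equation: s² + 1.8s + 14.92 = 0, so ω_n = 3.863 rad/s and ζ = 1.8/(2·3.863) = 0.233.
2% settling time T_s ≈ 4/(ζω_n) = 4/0.9 = 4.44 s.

T_s ≈ 4.44 s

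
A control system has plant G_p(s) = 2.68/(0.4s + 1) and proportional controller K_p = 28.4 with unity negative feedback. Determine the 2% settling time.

Closed loop: T(s) = K_p·G_p/(1+K_p·G_p) = 76.11/(0.4s + 1 + 76.11), with pole at s = −(1 + 76.11)/0.4 = −192.8.
τ = 1/192.8 = 0.005187 s, so 2% settling time ≈ 4τ = 0.0207 s.

T_s ≈ 0.0207 s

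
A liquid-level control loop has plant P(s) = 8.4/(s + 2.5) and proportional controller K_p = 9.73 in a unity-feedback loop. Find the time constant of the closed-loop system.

Closed-loop transfer function: T(s) = K_p·P(s)/(1 + K_p·P(s)) = 81.73/(s + 2.5 + 81.73) = 81.73/(s + 84.23).
Time constant τ = 1/84.23 = 0.0119 s.

τ = 0.0119 s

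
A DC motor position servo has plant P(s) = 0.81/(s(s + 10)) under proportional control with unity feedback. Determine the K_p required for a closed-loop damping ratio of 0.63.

K_p = 77.8

Closed-loop characteristic equation: s² + 10s + K_p·0.81 = 0.
So ω_n = √(0.81K_p) and 2ζω_n = 10, giving ζ = 10/(2√(0.81K_p)).
Setting ζ = 0.63: √(0.81K_p) = 10/(2·0.63) = 7.937, so K_p = 62.99/0.81 = 77.8.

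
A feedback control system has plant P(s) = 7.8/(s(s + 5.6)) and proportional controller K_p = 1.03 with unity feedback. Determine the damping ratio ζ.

The closed-loop denominator is s(s+5.6) + 1.03·7.8 = s² + 5.6s + 8.034.
Matching s² + 2ζω_n s + ω_n²: ω_n = √8.034 = 2.834 rad/s and 2ζω_n = 5.6, so ζ = 5.6/(2·2.834) = 0.988.

ζ = 0.988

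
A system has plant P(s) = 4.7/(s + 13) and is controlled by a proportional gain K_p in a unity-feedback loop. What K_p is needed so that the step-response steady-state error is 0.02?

Steady-state error for a unit step on this type-0 loop is 1/(1 + K_p·P(0)).
P(0) = 0.3615. Require 1/(1 + K_p·0.3615) = 0.02, so 1 + 0.3615·K_p = 50.
K_p = (50 − 1)/0.3615 = 136.

K_p = 136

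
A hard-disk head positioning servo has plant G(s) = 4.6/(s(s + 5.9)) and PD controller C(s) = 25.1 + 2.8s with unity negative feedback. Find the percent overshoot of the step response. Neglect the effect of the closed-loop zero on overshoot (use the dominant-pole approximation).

Forward path: (25.1 + 2.8s)·4.6/(s(s+5.9)). The closed-loop characteristic equation is s² + (5.9 + 4.6·2.8)s + 4.6·25.1 = 0.
That is s² + 18.78s + 115.5 = 0, so ω_n = 10.75 rad/s and ζ = 18.78/(2·10.75) = 0.8739.
%OS = 100·exp(−πζ/√(1−ζ²)) = 0.353%.

0.353%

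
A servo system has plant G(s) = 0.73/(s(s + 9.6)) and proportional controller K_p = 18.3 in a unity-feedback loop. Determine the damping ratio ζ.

ζ = 1.31

With unity feedback the closed-loop characteristic equation is s² + 9.6s + 18.3·0.73 = s² + 9.6s + 13.36 = 0.
Matching s² + 2ζω_n s + ω_n²: ω_n = √13.36 = 3.655 rad/s and 2ζω_n = 9.6, so ζ = 9.6/(2·3.655) = 1.31.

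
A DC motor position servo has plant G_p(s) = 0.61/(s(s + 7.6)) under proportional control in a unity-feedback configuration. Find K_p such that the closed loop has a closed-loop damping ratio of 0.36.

Closed-loop characteristic equation: s² + 7.6s + K_p·0.61 = 0.
So ω_n = √(0.61K_p) and 2ζω_n = 7.6, giving ζ = 7.6/(2√(0.61K_p)).
Setting ζ = 0.36: √(0.61K_p) = 7.6/(2·0.36) = 10.56, so K_p = 111.4/0.61 = 183.

K_p = 183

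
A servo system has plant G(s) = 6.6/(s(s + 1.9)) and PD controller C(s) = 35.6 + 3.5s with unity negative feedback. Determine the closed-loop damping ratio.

Forward path: (35.6 + 3.5s)·6.6/(s(s+1.9)). The closed-loop characteristic equation is s² + (1.9 + 6.6·3.5)s + 6.6·35.6 = 0.
That is s² + 25s + 235 = 0, so ω_n = 15.33 rad/s and ζ = 25/(2·15.33) = 0.8155.

ζ = 0.815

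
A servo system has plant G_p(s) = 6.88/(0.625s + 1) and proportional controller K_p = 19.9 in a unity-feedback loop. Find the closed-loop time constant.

Closed loop: T(s) = K_p·G_p/(1+K_p·G_p) = 136.9/(0.625s + 1 + 136.9), with pole at s = −(1 + 136.9)/0.625 = −220.7.
Closed-loop time constant τ = 1/220.7 = 0.00453 s.

τ = 0.00453 s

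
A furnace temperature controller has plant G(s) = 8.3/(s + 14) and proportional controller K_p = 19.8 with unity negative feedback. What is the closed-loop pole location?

s = -178.3

Closed-loop transfer function: T(s) = K_p·G(s)/(1 + K_p·G(s)) = 164.3/(s + 14 + 164.3) = 164.3/(s + 178.3).
The closed-loop pole is at s = −178.3.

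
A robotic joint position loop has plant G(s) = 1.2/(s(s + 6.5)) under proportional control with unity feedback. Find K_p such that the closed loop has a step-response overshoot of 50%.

From %OS = 100·exp(−πζ/√(1−ζ²)) = 50%, ζ = −ln(0.5)/√(π²+ln²(0.5)) = 0.2155.
Characteristic equation s² + 6.5s + 1.2K_p = 0 gives ζ = 6.5/(2√(1.2K_p)).
Setting ζ = 0.2155: √(1.2K_p) = 6.5/(2·0.2155) = 15.08, so K_p = 227.5/1.2 = 190.

K_p = 190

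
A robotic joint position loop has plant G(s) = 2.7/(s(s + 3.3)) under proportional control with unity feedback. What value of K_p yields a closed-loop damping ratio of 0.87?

K_p = 1.33

Closed-loop characteristic equation: s² + 3.3s + K_p·2.7 = 0.
So ω_n = √(2.7K_p) and 2ζω_n = 3.3, giving ζ = 3.3/(2√(2.7K_p)).
Setting ζ = 0.87: √(2.7K_p) = 3.3/(2·0.87) = 1.897, so K_p = 3.597/2.7 = 1.33.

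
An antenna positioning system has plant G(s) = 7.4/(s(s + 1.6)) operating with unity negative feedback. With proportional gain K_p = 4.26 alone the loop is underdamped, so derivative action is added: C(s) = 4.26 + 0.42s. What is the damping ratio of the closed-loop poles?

ζ = 0.419

Forward path: (4.26 + 0.42s)·7.4/(s(s+1.6)). The closed-loop characteristic equation is s² + (1.6 + 7.4·0.42)s + 7.4·4.26 = 0.
That is s² + 4.708s + 31.52 = 0, so ω_n = 5.615 rad/s and ζ = 4.708/(2·5.615) = 0.4193.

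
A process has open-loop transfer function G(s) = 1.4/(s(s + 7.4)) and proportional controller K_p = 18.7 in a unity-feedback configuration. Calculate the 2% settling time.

Closed-loop characteristic equation: s² + 7.4s + 26.18 = 0, so ω_n = 5.117 rad/s and ζ = 7.4/(2·5.117) = 0.7231.
2% settling time T_s ≈ 4/(ζω_n) = 4/3.7 = 1.08 s.

T_s ≈ 1.08 s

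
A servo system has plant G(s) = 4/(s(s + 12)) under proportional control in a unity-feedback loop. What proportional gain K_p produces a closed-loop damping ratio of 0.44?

Closed-loop characteristic equation: s² + 12s + K_p·4 = 0.
So ω_n = √(4K_p) and 2ζω_n = 12, giving ζ = 12/(2√(4K_p)).
Setting ζ = 0.44: √(4K_p) = 12/(2·0.44) = 13.64, so K_p = 186/4 = 46.5.

K_p = 46.5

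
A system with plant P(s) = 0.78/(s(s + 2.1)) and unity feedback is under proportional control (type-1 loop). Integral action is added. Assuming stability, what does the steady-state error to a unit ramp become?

0

The integrator raises the loop to type 2, so K_v → ∞ and e_ss to a ramp is zero.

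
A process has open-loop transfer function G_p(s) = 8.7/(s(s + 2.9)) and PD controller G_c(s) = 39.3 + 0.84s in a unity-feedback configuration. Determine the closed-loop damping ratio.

Forward path: (39.3 + 0.84s)·8.7/(s(s+2.9)). The closed-loop characteristic equation is s² + (2.9 + 8.7·0.84)s + 8.7·39.3 = 0.
That is s² + 10.21s + 341.9 = 0, so ω_n = 18.49 rad/s and ζ = 10.21/(2·18.49) = 0.276.

ζ = 0.276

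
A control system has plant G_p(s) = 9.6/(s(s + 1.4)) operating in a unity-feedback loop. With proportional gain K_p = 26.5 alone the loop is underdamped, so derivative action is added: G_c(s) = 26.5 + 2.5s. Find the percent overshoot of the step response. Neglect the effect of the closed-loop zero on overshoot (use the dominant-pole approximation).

1.6%

Forward path: (26.5 + 2.5s)·9.6/(s(s+1.4)). The closed-loop characteristic equation is s² + (1.4 + 9.6·2.5)s + 9.6·26.5 = 0.
That is s² + 25.4s + 254.4 = 0, so ω_n = 15.95 rad/s and ζ = 25.4/(2·15.95) = 0.7962.
%OS = 100·exp(−πζ/√(1−ζ²)) = 1.6%.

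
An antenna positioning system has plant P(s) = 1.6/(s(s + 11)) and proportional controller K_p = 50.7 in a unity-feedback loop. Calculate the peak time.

Closed-loop characteristic equation: s² + 11s + 81.12 = 0, so ω_n = 9.007 rad/s and ζ = 11/(2·9.007) = 0.6107.
Damped frequency ω_d = ω_n√(1−ζ²) = 7.132 rad/s, so peak time T_p = π/ω_d = 0.44 s.

T_p = 0.44 s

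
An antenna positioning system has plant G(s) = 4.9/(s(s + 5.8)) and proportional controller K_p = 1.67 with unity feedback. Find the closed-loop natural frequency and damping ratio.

The closed-loop denominator is s(s+5.8) + 1.67·4.9 = s² + 5.8s + 8.183.
So ω_n² = 8.183 ⇒ ω_n = 2.861 rad/s, and ζ = 5.8/(2ω_n) = 1.01.

ω_n = 2.86 rad/s, ζ = 1.01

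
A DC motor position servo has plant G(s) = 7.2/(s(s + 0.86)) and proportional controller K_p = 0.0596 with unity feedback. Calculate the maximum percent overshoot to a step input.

From 1 + K_pG(s) = 0: s² + 0.86s + 0.4291 = 0 ⇒ ω_n = 0.6551, ζ = 0.6564.
%OS = 100·exp(−πζ/√(1−ζ²)) = 100·exp(−π·0.6564/√0.5691) = 6.5%.

6.5%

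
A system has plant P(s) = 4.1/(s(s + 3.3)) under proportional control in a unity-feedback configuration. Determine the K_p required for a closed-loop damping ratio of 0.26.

Closed-loop characteristic equation: s² + 3.3s + K_p·4.1 = 0.
So ω_n = √(4.1K_p) and 2ζω_n = 3.3, giving ζ = 3.3/(2√(4.1K_p)).
Setting ζ = 0.26: √(4.1K_p) = 3.3/(2·0.26) = 6.346, so K_p = 40.27/4.1 = 9.82.

K_p = 9.82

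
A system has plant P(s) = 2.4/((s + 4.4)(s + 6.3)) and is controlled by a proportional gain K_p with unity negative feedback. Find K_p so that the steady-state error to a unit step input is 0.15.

Steady-state error for a unit step on this type-0 loop is 1/(1 + K_p·P(0)).
P(0) = 0.08658. Require 1/(1 + K_p·0.08658) = 0.15, so 1 + 0.08658·K_p = 6.667.
K_p = (6.667 − 1)/0.08658 = 65.5.

K_p = 65.5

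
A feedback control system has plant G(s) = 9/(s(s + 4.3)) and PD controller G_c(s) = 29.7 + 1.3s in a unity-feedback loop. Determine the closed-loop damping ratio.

ζ = 0.489

Forward path: (29.7 + 1.3s)·9/(s(s+4.3)). The closed-loop characteristic equation is s² + (4.3 + 9·1.3)s + 9·29.7 = 0.
That is s² + 16s + 267.3 = 0, so ω_n = 16.35 rad/s and ζ = 16/(2·16.35) = 0.4893.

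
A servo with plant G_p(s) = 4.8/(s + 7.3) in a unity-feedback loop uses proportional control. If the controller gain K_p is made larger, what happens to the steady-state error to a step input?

The position error constant K_pos = K_p·G_p(0) grows with K_p, and e_ss = 1/(1+K_pos) falls.

decrease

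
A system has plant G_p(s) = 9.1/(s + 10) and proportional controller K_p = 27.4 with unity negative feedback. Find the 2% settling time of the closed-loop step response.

T_s ≈ 0.0154 s

Closed-loop transfer function: T(s) = K_p·G_p(s)/(1 + K_p·G_p(s)) = 249.3/(s + 10 + 249.3) = 249.3/(s + 259.3).
Time constant τ = 1/259.3 = 0.003856 s, so the 2% settling time is about 4τ = 0.0154 s.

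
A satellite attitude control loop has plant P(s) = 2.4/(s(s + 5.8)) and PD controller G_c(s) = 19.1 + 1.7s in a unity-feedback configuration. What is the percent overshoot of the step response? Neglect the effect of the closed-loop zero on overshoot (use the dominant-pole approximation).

Forward path: (19.1 + 1.7s)·2.4/(s(s+5.8)). The closed-loop characteristic equation is s² + (5.8 + 2.4·1.7)s + 2.4·19.1 = 0.
That is s² + 9.88s + 45.84 = 0, so ω_n = 6.771 rad/s and ζ = 9.88/(2·6.771) = 0.7296.
%OS = 100·exp(−πζ/√(1−ζ²)) = 3.5%.

3.5%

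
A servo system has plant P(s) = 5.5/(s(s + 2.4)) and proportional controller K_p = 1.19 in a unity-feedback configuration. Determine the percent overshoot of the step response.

The closed-loop denominator s² + 2.4s + 6.545 gives ω_n = √6.545 = 2.558 and ζ = 2.4/(2ω_n) = 0.4691.
%OS = 100·exp(−πζ/√(1−ζ²)) = 100·exp(−π·0.4691/√0.78) = 18.9%.

18.9%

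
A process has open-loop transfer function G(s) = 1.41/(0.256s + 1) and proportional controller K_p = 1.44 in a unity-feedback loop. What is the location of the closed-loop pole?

s = -11.84

Closed loop: T(s) = K_p·G/(1+K_p·G) = 2.03/(0.256s + 1 + 2.03), with pole at s = −(1 + 2.03)/0.256 = −11.84.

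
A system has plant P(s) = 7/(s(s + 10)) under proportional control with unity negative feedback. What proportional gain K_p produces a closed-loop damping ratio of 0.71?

K_p = 7.08

Closed-loop characteristic equation: s² + 10s + K_p·7 = 0.
So ω_n = √(7K_p) and 2ζω_n = 10, giving ζ = 10/(2√(7K_p)).
Setting ζ = 0.71: √(7K_p) = 10/(2·0.71) = 7.042, so K_p = 49.59/7 = 7.08.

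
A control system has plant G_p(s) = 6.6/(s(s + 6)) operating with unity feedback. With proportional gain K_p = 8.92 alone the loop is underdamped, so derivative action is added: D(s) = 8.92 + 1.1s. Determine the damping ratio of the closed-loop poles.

ζ = 0.864

Forward path: (8.92 + 1.1s)·6.6/(s(s+6)). The closed-loop characteristic equation is s² + (6 + 6.6·1.1)s + 6.6·8.92 = 0.
That is s² + 13.26s + 58.87 = 0, so ω_n = 7.673 rad/s and ζ = 13.26/(2·7.673) = 0.8641.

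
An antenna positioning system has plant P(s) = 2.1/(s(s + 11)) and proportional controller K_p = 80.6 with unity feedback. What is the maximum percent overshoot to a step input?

From 1 + K_pP(s) = 0: s² + 11s + 169.3 = 0 ⇒ ω_n = 13.01, ζ = 0.4228.
%OS = 100·exp(−πζ/√(1−ζ²)) = 100·exp(−π·0.4228/√0.8213) = 23.1%.

23.1%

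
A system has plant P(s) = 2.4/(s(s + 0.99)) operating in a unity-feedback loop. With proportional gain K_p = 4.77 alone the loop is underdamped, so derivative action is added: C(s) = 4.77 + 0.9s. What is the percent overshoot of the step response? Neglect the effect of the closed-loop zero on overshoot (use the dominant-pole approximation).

Forward path: (4.77 + 0.9s)·2.4/(s(s+0.99)). The closed-loop characteristic equation is s² + (0.99 + 2.4·0.9)s + 2.4·4.77 = 0.
That is s² + 3.15s + 11.45 = 0, so ω_n = 3.383 rad/s and ζ = 3.15/(2·3.383) = 0.4655.
%OS = 100·exp(−πζ/√(1−ζ²)) = 19.2%.

19.2%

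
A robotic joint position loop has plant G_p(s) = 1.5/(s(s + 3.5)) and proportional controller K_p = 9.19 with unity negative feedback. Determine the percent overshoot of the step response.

From 1 + K_pG_p(s) = 0: s² + 3.5s + 13.79 = 0 ⇒ ω_n = 3.713, ζ = 0.4713.
%OS = 100·exp(−πζ/√(1−ζ²)) = 100·exp(−π·0.4713/√0.7778) = 18.7%.

18.7%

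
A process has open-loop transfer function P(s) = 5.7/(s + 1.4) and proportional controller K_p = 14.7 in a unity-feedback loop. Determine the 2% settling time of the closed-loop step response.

Closed-loop transfer function: T(s) = K_p·P(s)/(1 + K_p·P(s)) = 83.79/(s + 1.4 + 83.79) = 83.79/(s + 85.19).
Time constant τ = 1/85.19 = 0.01174 s, so the 2% settling time is about 4τ = 0.047 s.

T_s ≈ 0.047 s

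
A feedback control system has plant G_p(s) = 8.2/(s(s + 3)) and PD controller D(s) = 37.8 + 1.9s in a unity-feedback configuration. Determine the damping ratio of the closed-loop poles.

ζ = 0.528

Forward path: (37.8 + 1.9s)·8.2/(s(s+3)). The closed-loop characteristic equation is s² + (3 + 8.2·1.9)s + 8.2·37.8 = 0.
That is s² + 18.58s + 310 = 0, so ω_n = 17.61 rad/s and ζ = 18.58/(2·17.61) = 0.5277.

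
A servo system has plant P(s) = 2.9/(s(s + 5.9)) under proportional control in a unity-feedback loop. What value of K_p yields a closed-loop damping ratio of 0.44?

Closed-loop characteristic equation: s² + 5.9s + K_p·2.9 = 0.
So ω_n = √(2.9K_p) and 2ζω_n = 5.9, giving ζ = 5.9/(2√(2.9K_p)).
Setting ζ = 0.44: √(2.9K_p) = 5.9/(2·0.44) = 6.705, so K_p = 44.95/2.9 = 15.5.

K_p = 15.5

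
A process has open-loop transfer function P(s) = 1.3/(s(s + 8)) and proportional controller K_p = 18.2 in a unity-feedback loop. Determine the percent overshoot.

1.07%

From 1 + K_pP(s) = 0: s² + 8s + 23.66 = 0 ⇒ ω_n = 4.864, ζ = 0.8223.
%OS = 100·exp(−πζ/√(1−ζ²)) = 100·exp(−π·0.8223/√0.3238) = 1.07%.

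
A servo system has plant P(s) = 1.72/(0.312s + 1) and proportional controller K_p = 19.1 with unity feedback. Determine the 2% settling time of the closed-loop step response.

T_s ≈ 0.0369 s

Closed loop: T(s) = K_p·P/(1+K_p·P) = 32.85/(0.312s + 1 + 32.85), with pole at s = −(1 + 32.85)/0.312 = −108.5.
τ = 1/108.5 = 0.009217 s, so 2% settling time ≈ 4τ = 0.0369 s.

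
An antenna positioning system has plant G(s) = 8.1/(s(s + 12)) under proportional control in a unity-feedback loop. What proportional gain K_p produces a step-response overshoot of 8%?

K_p = 11.3

From %OS = 100·exp(−πζ/√(1−ζ²)) = 8%, ζ = −ln(0.08)/√(π²+ln²(0.08)) = 0.6266.
Characteristic equation s² + 12s + 8.1K_p = 0 gives ζ = 12/(2√(8.1K_p)).
Setting ζ = 0.6266: √(8.1K_p) = 12/(2·0.6266) = 9.576, so K_p = 91.7/8.1 = 11.3.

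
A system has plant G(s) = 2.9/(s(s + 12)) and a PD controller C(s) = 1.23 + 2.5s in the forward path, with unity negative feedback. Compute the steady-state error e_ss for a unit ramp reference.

The loop has one pole at the origin (type 1). Velocity error constant K_v = lim_{s→0} s·C(s)G(s) = 1.23·2.9/12 = 0.2972.
Steady-state error to a unit ramp: e_ss = 1/K_v = 3.36.

3.36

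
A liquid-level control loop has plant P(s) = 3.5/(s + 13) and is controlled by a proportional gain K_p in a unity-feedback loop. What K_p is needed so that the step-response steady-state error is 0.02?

Steady-state error for a unit step on this type-0 loop is 1/(1 + K_p·P(0)).
P(0) = 0.2692. Require 1/(1 + K_p·0.2692) = 0.02, so 1 + 0.2692·K_p = 50.
K_p = (50 − 1)/0.2692 = 182.

K_p = 182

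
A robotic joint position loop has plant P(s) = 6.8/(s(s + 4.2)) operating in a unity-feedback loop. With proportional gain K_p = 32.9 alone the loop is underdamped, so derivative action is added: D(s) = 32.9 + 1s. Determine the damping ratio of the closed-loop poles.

Forward path: (32.9 + 1s)·6.8/(s(s+4.2)). The closed-loop characteristic equation is s² + (4.2 + 6.8·1)s + 6.8·32.9 = 0.
That is s² + 11s + 223.7 = 0, so ω_n = 14.96 rad/s and ζ = 11/(2·14.96) = 0.3677.

ζ = 0.368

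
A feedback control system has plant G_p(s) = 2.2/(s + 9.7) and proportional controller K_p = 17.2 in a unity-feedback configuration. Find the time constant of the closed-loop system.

Closed-loop transfer function: T(s) = K_p·G_p(s)/(1 + K_p·G_p(s)) = 37.84/(s + 9.7 + 37.84) = 37.84/(s + 47.54).
Time constant τ = 1/47.54 = 0.021 s.

τ = 0.021 s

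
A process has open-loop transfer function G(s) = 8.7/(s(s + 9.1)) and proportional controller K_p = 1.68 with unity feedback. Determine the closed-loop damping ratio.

The closed-loop denominator is s(s+9.1) + 1.68·8.7 = s² + 9.1s + 14.62.
Matching s² + 2ζω_n s + ω_n²: ω_n = √14.62 = 3.823 rad/s and 2ζω_n = 9.1, so ζ = 9.1/(2·3.823) = 1.19.

ζ = 1.19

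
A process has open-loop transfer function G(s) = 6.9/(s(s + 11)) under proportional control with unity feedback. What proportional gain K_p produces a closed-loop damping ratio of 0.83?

K_p = 6.36

Closed-loop characteristic equation: s² + 11s + K_p·6.9 = 0.
So ω_n = √(6.9K_p) and 2ζω_n = 11, giving ζ = 11/(2√(6.9K_p)).
Setting ζ = 0.83: √(6.9K_p) = 11/(2·0.83) = 6.627, so K_p = 43.91/6.9 = 6.36.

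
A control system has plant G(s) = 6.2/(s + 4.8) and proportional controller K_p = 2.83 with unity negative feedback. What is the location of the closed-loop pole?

Closed-loop transfer function: T(s) = K_p·G(s)/(1 + K_p·G(s)) = 17.55/(s + 4.8 + 17.55) = 17.55/(s + 22.35).
The closed-loop pole is at s = −22.35.

s = -22.35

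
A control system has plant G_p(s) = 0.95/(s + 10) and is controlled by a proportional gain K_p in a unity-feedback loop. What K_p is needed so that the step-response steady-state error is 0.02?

The loop is type 0, so e_ss(step) = 1/(1 + K_pos) with K_pos = K_p·G_p(0).
G_p(0) = 0.095. Require 1/(1 + K_p·0.095) = 0.02, so 1 + 0.095·K_p = 50.
K_p = (50 − 1)/0.095 = 516.

K_p = 516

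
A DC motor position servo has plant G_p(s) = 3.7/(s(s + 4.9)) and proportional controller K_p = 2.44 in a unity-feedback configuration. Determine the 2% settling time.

T_s ≈ 1.63 s

From 1 + K_pG_p(s) = 0: s² + 4.9s + 9.028 = 0 ⇒ ω_n = 3.005, ζ = 0.8154.
2% settling time T_s ≈ 4/(ζω_n) = 4/2.45 = 1.63 s.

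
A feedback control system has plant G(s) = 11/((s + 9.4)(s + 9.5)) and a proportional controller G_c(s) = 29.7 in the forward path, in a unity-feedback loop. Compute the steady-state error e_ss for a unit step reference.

0.215

The loop is type 0. Static position error constant K_pos = G_c(0)·G(0) = 29.7·0.1232 = 3.658.
Steady-state error to a unit step: e_ss = 1/(1+K_pos) = 1/4.658 = 0.215.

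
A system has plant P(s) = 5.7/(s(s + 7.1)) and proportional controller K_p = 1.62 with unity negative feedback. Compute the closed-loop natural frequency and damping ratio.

With unity feedback the closed-loop characteristic equation is s² + 7.1s + 1.62·5.7 = s² + 7.1s + 9.234 = 0.
Matching s² + 2ζω_n s + ω_n²: ω_n = √9.234 = 3.039 rad/s and 2ζω_n = 7.1, so ζ = 7.1/(2·3.039) = 1.17.

ω_n = 3.04 rad/s, ζ = 1.17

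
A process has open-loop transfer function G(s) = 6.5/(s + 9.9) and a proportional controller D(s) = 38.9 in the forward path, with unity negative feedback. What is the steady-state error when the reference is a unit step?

The loop is type 0. Static position error constant K_pos = D(0)·G(0) = 38.9·0.6566 = 25.54.
Steady-state error to a unit step: e_ss = 1/(1+K_pos) = 1/26.54 = 0.0377.

0.0377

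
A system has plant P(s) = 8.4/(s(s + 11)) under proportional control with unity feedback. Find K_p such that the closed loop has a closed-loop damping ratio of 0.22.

K_p = 74.4

Closed-loop characteristic equation: s² + 11s + K_p·8.4 = 0.
So ω_n = √(8.4K_p) and 2ζω_n = 11, giving ζ = 11/(2√(8.4K_p)).
Setting ζ = 0.22: √(8.4K_p) = 11/(2·0.22) = 25, so K_p = 625/8.4 = 74.4.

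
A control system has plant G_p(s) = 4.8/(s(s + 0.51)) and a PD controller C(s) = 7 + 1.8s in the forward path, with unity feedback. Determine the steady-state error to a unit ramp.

The loop has one pole at the origin (type 1). Velocity error constant K_v = lim_{s→0} s·C(s)G_p(s) = 7·4.8/0.51 = 65.88.
Steady-state error to a unit ramp: e_ss = 1/K_v = 0.0152.

0.0152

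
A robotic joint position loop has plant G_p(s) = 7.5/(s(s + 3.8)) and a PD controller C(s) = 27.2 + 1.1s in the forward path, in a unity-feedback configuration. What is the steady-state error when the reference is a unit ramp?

0.0186

The loop has one pole at the origin (type 1). Velocity error constant K_v = lim_{s→0} s·C(s)G_p(s) = 27.2·7.5/3.8 = 53.68.
Steady-state error to a unit ramp: e_ss = 1/K_v = 0.0186.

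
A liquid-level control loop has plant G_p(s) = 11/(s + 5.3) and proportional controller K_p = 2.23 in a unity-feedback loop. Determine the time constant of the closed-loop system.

τ = 0.0335 s

Closed-loop transfer function: T(s) = K_p·G_p(s)/(1 + K_p·G_p(s)) = 24.53/(s + 5.3 + 24.53) = 24.53/(s + 29.83).
Time constant τ = 1/29.83 = 0.0335 s.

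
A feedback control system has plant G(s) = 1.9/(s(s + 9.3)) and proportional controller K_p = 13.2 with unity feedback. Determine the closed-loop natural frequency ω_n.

The closed-loop denominator is s(s+9.3) + 13.2·1.9 = s² + 9.3s + 25.08.
Matching s² + 2ζω_n s + ω_n²: ω_n = √25.08 = 5.008 rad/s and 2ζω_n = 9.3, so ζ = 9.3/(2·5.008) = 0.929.

ω_n = 5.01 rad/s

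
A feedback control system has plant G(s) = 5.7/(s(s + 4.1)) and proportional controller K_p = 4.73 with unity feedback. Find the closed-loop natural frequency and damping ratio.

With unity feedback the closed-loop characteristic equation is s² + 4.1s + 4.73·5.7 = s² + 4.1s + 26.96 = 0.
Matching s² + 2ζω_n s + ω_n²: ω_n = √26.96 = 5.192 rad/s and 2ζω_n = 4.1, so ζ = 4.1/(2·5.192) = 0.395.

ω_n = 5.19 rad/s, ζ = 0.395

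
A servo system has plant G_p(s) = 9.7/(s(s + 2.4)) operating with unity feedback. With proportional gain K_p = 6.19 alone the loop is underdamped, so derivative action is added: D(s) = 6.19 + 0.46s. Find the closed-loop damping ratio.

ζ = 0.443

Forward path: (6.19 + 0.46s)·9.7/(s(s+2.4)). The closed-loop characteristic equation is s² + (2.4 + 9.7·0.46)s + 9.7·6.19 = 0.
That is s² + 6.862s + 60.04 = 0, so ω_n = 7.749 rad/s and ζ = 6.862/(2·7.749) = 0.4428.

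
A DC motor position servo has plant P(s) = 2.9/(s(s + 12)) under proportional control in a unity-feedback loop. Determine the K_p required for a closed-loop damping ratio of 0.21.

Closed-loop characteristic equation: s² + 12s + K_p·2.9 = 0.
So ω_n = √(2.9K_p) and 2ζω_n = 12, giving ζ = 12/(2√(2.9K_p)).
Setting ζ = 0.21: √(2.9K_p) = 12/(2·0.21) = 28.57, so K_p = 816.3/2.9 = 281.

K_p = 281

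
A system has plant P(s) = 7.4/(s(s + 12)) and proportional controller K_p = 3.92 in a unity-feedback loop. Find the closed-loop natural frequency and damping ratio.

ω_n = 5.39 rad/s, ζ = 1.11

1 + K_p·P(s) = 0 gives s² + 12s + 29.01 = 0.
Matching s² + 2ζω_n s + ω_n²: ω_n = √29.01 = 5.386 rad/s and 2ζω_n = 12, so ζ = 12/(2·5.386) = 1.11.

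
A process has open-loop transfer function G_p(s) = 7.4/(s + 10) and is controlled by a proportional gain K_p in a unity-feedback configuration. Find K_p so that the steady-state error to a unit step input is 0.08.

The loop is type 0, so e_ss(step) = 1/(1 + K_pos) with K_pos = K_p·G_p(0).
G_p(0) = 0.74. Require 1/(1 + K_p·0.74) = 0.08, so 1 + 0.74·K_p = 12.5.
K_p = (12.5 − 1)/0.74 = 15.5.

K_p = 15.5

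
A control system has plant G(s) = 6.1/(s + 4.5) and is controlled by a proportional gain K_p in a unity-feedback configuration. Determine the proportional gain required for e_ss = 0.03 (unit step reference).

For a type-0 loop with proportional control, e_ss = 1/(1 + K_p·G(0)).
G(0) = 1.356. Require 1/(1 + K_p·1.356) = 0.03, so 1 + 1.356·K_p = 33.33.
K_p = (33.33 − 1)/1.356 = 23.9.

K_p = 23.9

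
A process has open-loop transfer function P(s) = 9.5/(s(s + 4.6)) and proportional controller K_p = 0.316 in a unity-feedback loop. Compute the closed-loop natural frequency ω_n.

The closed-loop denominator is s(s+4.6) + 0.316·9.5 = s² + 4.6s + 3.002.
Matching s² + 2ζω_n s + ω_n²: ω_n = √3.002 = 1.733 rad/s and 2ζω_n = 4.6, so ζ = 4.6/(2·1.733) = 1.33.

ω_n = 1.73 rad/s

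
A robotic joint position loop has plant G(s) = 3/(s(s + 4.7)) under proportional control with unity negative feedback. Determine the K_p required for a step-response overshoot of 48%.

K_p = 35.6

From %OS = 100·exp(−πζ/√(1−ζ²)) = 48%, ζ = −ln(0.48)/√(π²+ln²(0.48)) = 0.2275.
Characteristic equation s² + 4.7s + 3K_p = 0 gives ζ = 4.7/(2√(3K_p)).
Setting ζ = 0.2275: √(3K_p) = 4.7/(2·0.2275) = 10.33, so K_p = 106.7/3 = 35.6.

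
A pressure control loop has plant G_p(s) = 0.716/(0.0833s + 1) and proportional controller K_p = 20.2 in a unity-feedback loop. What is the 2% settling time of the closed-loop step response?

T_s ≈ 0.0215 s

Closed loop: T(s) = K_p·G_p/(1+K_p·G_p) = 14.46/(0.0833s + 1 + 14.46), with pole at s = −(1 + 14.46)/0.0833 = −185.6.
τ = 1/185.6 = 0.005387 s, so 2% settling time ≈ 4τ = 0.0215 s.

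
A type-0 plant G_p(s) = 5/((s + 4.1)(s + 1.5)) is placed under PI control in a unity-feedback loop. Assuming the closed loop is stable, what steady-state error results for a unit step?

0

The PI controller's integrator makes the forward path type 1, so e_ss to a step is zero.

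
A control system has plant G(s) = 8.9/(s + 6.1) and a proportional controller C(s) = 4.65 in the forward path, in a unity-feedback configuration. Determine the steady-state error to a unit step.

The loop is type 0. Static position error constant K_pos = C(0)·G(0) = 4.65·1.459 = 6.784.
Steady-state error to a unit step: e_ss = 1/(1+K_pos) = 1/7.784 = 0.128.

0.128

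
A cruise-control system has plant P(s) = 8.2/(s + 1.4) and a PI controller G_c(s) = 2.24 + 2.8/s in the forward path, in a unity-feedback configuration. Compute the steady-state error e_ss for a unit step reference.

The open loop G_c(s)P(s) has a pole at the origin (type 1), so the static position error constant is infinite and e_ss = 1/(1+∞) = 0.

0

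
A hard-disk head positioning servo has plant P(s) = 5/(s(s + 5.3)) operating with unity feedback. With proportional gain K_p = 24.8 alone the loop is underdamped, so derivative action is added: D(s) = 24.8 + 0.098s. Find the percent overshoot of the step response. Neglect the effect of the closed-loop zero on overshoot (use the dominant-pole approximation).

42.9%

Forward path: (24.8 + 0.098s)·5/(s(s+5.3)). The closed-loop characteristic equation is s² + (5.3 + 5·0.098)s + 5·24.8 = 0.
That is s² + 5.79s + 124 = 0, so ω_n = 11.14 rad/s and ζ = 5.79/(2·11.14) = 0.26.
%OS = 100·exp(−πζ/√(1−ζ²)) = 42.9%.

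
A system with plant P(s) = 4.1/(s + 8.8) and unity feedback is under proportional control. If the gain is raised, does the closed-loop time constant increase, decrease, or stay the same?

Closed-loop pole is at s = −(8.8+K_p·4.1); larger K_p moves it further left, so τ = 1/(8.8+K_p·4.1) decreases.

decrease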